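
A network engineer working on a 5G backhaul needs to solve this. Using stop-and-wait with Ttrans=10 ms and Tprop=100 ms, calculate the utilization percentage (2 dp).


Given: Ttrans = 10 ms, Tprop = 100 ms
RTT = 2 * Tprop = 2 * 100 = 200 ms
U = Ttrans / (Ttrans + RTT)
U = 10 / (10 + 200)
U = 10 / 210 = 0.047619
U% = 4.76%

4.76


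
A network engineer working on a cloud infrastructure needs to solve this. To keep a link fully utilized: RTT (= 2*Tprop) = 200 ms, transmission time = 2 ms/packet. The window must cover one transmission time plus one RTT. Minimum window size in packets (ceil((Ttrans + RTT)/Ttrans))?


Given: Ttrans = 2 ms, RTT = 200 ms (= 2 * Tprop, Tprop = 100 ms)
Time until first ACK returns = Ttrans + RTT = 2 + 200 = 202 ms
Need W * Ttrans >= Ttrans + RTT  ->  W >= (Ttrans + RTT) / Ttrans
(Ttrans + RTT) / Ttrans = 202 / 2 = 101
W_min = ceil(101) = 101

101


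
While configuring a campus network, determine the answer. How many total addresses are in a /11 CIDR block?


Given: CIDR prefix /11
Host bits = 32 - 11 = 21
Total addresses = 2^21 = 2097152

2097152


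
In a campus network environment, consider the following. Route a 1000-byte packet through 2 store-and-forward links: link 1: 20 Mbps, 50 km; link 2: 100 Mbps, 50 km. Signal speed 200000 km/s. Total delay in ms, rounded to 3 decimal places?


Packet = 1000 bytes = 8000 bits. Store-and-forward: sum (t_trans + t_prop) per link.
Link 1: t_trans = 8000/(20*10^6) s = 0.4000 ms; t_prop = 50/200000 s = 0.2500 ms; subtotal = 0.6500 ms
Link 2: t_trans = 8000/(100*10^6) s = 0.0800 ms; t_prop = 50/200000 s = 0.2500 ms; subtotal = 0.3300 ms
End-to-end = 0.6500 + 0.3300 = 0.9800 ms -> 0.980 ms (3 dp)

0.980


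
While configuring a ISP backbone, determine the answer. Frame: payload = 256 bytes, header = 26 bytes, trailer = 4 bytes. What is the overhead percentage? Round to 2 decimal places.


Given: payload = 256 B, header = 26 B, trailer = 4 B
Overhead bytes = header + trailer = 26 + 4 = 30
Total frame = payload + overhead = 256 + 30 = 286
Overhead % = 30 / 286 * 100 = 10.4895% -> 10.49% (2 dp)

10.49


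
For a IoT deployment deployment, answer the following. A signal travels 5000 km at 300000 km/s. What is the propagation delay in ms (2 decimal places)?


Given: distance = 5000 km, speed = 300000 km/s
Delay = distance / speed = 5000 / 300000 seconds
Delay in ms = 5000 * 1000 / 300000
Delay = 16.6667 ms
Rounded to 2 dp = 16.67 ms

16.67


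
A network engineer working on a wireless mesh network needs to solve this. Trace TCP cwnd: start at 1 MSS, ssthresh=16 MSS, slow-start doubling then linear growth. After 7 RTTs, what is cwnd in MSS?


RTT 0: cwnd = 1 MSS (initial)
RTT 1: cwnd = 2 MSS (slow start, doubled)
RTT 2: cwnd = 4 MSS (slow start, doubled)
RTT 3: cwnd = 8 MSS (slow start, doubled)
RTT 4: cwnd = 16 MSS (slow start, doubled)
RTT 5: cwnd = 17 MSS (congestion avoidance, +1)
RTT 6: cwnd = 18 MSS (congestion avoidance, +1)
RTT 7: cwnd = 19 MSS (congestion avoidance, +1)

19


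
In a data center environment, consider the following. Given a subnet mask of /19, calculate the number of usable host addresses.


Given: subnet mask /19
Host bits = 32 - 19 = 13
Total addresses = 2^13 = 8192
Usable hosts = 8192 - 2 (network + broadcast) = 8190

8190


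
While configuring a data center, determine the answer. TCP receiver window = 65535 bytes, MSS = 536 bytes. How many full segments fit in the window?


Given: RWND = 65535 bytes, MSS = 536 bytes
Full segments = floor(RWND / MSS)
Full segments = floor(65535 / 536)
Full segments = floor(122.2668) = 122

122


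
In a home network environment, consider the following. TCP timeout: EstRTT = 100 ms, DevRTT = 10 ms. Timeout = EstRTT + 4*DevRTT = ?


Given: EstRTT = 100 ms, DevRTT = 10 ms
Timeout = EstRTT + 4 * DevRTT
4 * DevRTT = 4 * 10 = 40
Timeout = 100 + 40 = 140 ms

140


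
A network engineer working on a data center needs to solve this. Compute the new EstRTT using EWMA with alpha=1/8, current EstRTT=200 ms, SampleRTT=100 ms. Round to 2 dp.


Given: EstRTT = 200 ms, SampleRTT = 100 ms, alpha = 1/8
New EstRTT = (1 - alpha) * EstRTT + alpha * SampleRTT
(7/8) * 200 = 175
(1/8) * 100 = 12.5
New EstRTT = 175 + 12.5 = 187.5 ms -> 187.50 ms (2 dp)

187.50


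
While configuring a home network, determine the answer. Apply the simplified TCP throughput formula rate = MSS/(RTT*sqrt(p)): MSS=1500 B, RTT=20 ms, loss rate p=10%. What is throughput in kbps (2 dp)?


Given: MSS = 1500 bytes, RTT = 20 ms, loss = 10%
RTT in seconds = 20 / 1000 = 0.02
Loss rate = 10% = 0.1
sqrt(loss) = sqrt(0.1) = 0.316227766017
Throughput (bytes/s) = 1500 / (0.02 * 0.316227766017) = 237170.8245
Throughput (kbps) = 237170.8245 * 8 / 1000 = 1897.366596 -> 1897.37 kbps (2 dp)

1897.37


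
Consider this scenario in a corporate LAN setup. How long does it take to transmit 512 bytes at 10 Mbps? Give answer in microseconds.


Given: packet = 512 bytes, bandwidth = 10 Mbps
Packet in bits = 512 * 8 = 4096 bits
Bandwidth = 10 * 10^6 = 10000000 bps
Time = 4096 / 10000000 seconds
Time in us = 4096 * 10^6 / 10000000 = 409.6

409.6


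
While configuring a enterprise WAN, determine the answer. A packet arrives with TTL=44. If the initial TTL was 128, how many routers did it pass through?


Given: initial TTL = 128, received TTL = 44
Hops = initial TTL - received TTL
Hops = 128 - 44 = 84

84


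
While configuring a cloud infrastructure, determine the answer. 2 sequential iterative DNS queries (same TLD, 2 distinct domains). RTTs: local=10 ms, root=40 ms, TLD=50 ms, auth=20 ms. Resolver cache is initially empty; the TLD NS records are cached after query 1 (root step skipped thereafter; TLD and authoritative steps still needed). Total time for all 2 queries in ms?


Lookup 1 (cold cache): local + root + TLD + auth = 10 + 40 + 50 + 20 = 120 ms
Lookups 2..2 (TLD NS cached -> skip root; new domain -> still ask TLD and auth): local + TLD + auth = 10 + 50 + 20 = 80 ms each
Remaining 1 lookups: 1 * 80 = 80 ms
Total = 120 + 80 = 200 ms

200


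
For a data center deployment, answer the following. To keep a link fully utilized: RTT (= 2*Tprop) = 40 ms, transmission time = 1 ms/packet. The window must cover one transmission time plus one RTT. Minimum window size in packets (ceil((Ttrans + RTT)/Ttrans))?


Given: Ttrans = 1 ms, RTT = 40 ms (= 2 * Tprop, Tprop = 20 ms)
Time until first ACK returns = Ttrans + RTT = 1 + 40 = 41 ms
Need W * Ttrans >= Ttrans + RTT  ->  W >= (Ttrans + RTT) / Ttrans
(Ttrans + RTT) / Ttrans = 41 / 1 = 41
W_min = ceil(41) = 41

41


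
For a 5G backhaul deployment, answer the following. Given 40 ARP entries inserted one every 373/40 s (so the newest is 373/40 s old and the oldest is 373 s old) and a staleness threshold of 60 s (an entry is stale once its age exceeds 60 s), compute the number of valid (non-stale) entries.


Ages are k * 373/40 s for k = 1..40 (spacing = 9.3250 s).
Entry k is valid iff k * 373/40 <= 60 iff k <= 40 * 60 / 373 = 6.4343
n_valid = floor(6.4343) = 6
(n_stale = 40 - 6 = 34)

6


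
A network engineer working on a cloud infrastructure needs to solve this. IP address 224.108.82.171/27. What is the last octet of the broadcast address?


Given: IP = 224.108.82.171, prefix = /27
Host bits = 32 - 27 = 5
Network last octet = 171 AND mask = 160
Host part size = 2^5 - 1 = 31
Broadcast last octet = 160 OR 31 = 191

191


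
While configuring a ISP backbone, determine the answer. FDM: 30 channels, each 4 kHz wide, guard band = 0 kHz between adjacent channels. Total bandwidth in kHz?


Given: 30 channels, 4 kHz each, guard = 0 kHz
Channel bandwidth = 30 * 4 = 120 kHz
Guard bands = 29 gaps * 0 kHz = 0 kHz
Total = 120 + 0 = 120 kHz

120


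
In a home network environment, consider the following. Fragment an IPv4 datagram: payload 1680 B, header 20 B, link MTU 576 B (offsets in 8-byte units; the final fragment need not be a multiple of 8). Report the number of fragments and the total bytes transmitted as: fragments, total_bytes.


Max data per non-final fragment = floor((MTU - header)/8)*8 = floor((576 - 20)/8)*8 = floor(556/8)*8 = 552 B
Final fragment needs no 8-byte alignment: it can carry up to MTU - header = 556 B
Non-final fragments needed = ceil((payload - 556) / 552) = ceil(1124/552) = ceil(2.0362) = 3
Number of fragments = 3 + 1 = 4
Fragment sizes (data): 3 * 552 B + 24 B (last, 24 <= 556 OK)
Total bytes sent = payload + n_frags * header = 1680 + 4*20 = 1680 + 80 = 1760 B

4, 1760


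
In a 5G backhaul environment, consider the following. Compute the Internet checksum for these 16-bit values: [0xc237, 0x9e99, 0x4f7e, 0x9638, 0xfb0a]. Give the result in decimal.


Given words: [0xc237, 0x9e99, 0x4f7e, 0x9638, 0xfb0a]
Step 1: Sum all words
Raw sum = 49719 + 40601 + 20350 + 38456 + 64266 = 213392
Step 2: Fold carry: (16784 + 3) = 16787
One's complement = ~16787 & 0xFFFF = 48748

48748


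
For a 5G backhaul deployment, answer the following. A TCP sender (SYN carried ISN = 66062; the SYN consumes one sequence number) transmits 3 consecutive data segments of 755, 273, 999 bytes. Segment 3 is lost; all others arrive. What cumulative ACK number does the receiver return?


SYN uses sequence number 66062; first data byte = ISN + 1 = 66063.
Segment 1: SEQ = 66063, len = 755 B, covers [66063, 66817]
Segment 2: SEQ = 66818, len = 273 B, covers [66818, 67090]
Segment 3: SEQ = 67091, len = 999 B, covers [67091, 68089] [LOST]
In-order data received: bytes [66063, 67090] (segments 1..2).
Segment 3 missing -> gap begins at byte 67091.
Cumulative ACK = next expected in-order byte = 66063 + 755 + 273 = 67091

67091


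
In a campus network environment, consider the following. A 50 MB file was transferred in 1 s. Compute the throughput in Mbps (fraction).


Given: file = 50 MB, time = 1 s
File in Mb = 50 * 8 = 400 Mb
Throughput = 400 / 1 Mbps
Throughput = 400 Mbps

400


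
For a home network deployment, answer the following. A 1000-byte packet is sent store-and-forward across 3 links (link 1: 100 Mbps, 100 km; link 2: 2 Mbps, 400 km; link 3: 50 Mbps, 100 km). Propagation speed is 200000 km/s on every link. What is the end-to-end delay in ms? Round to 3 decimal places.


Packet = 1000 bytes = 8000 bits. Store-and-forward: sum (t_trans + t_prop) per link.
Link 1: t_trans = 8000/(100*10^6) s = 0.0800 ms; t_prop = 100/200000 s = 0.5000 ms; subtotal = 0.5800 ms
Link 2: t_trans = 8000/(2*10^6) s = 4.0000 ms; t_prop = 400/200000 s = 2.0000 ms; subtotal = 6.0000 ms
Link 3: t_trans = 8000/(50*10^6) s = 0.1600 ms; t_prop = 100/200000 s = 0.5000 ms; subtotal = 0.6600 ms
End-to-end = 0.5800 + 6.0000 + 0.6600 = 7.2400 ms -> 7.240 ms (3 dp)

7.240


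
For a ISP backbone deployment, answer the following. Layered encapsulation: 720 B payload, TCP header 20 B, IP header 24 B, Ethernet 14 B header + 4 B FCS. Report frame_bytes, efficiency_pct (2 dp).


TCP segment = 720 + 20 = 740 B
IP packet = 740 + 24 = 764 B
Ethernet frame = 764 + 14 + 4 = 782 B
Efficiency = app / frame = 720 / 782 = 0.920716 = 92.0716% -> 92.07% (2 dp)

782, 92.07


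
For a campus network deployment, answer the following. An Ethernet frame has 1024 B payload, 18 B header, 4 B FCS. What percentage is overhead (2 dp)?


Given: payload = 1024 B, header = 18 B, trailer = 4 B
Overhead bytes = header + trailer = 18 + 4 = 22
Total frame = payload + overhead = 1024 + 22 = 1046
Overhead % = 22 / 1046 * 100 = 2.1033% -> 2.10% (2 dp)

2.10


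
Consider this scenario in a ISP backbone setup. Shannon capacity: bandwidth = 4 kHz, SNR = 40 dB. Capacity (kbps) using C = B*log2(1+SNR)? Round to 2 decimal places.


Given: B = 4 kHz, SNR = 40 dB
SNR linear = 10^(40/10) = 10000
1 + SNR = 10001
log2(10001) = 13.2878566418
C = 4 * 1000 * 13.2878566418 = 53151.4266 bps
C = 53.151427 kbps -> 53.15 kbps (2 dp)

53.15


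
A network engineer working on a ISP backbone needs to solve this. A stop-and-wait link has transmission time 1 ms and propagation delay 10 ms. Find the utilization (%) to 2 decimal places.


Given: Ttrans = 1 ms, Tprop = 10 ms
RTT = 2 * Tprop = 2 * 10 = 20 ms
U = Ttrans / (Ttrans + RTT)
U = 1 / (1 + 20)
U = 1 / 21 = 0.047619
U% = 4.76%

4.76


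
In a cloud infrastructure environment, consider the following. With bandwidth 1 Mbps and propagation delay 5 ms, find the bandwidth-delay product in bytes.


Given: bandwidth = 1 Mbps, delay = 5 ms
BDP in bits = 1 * 10^6 * 5 / 1000
BDP in bits = 5000
BDP in bytes = 5000 / 8 = 625

625


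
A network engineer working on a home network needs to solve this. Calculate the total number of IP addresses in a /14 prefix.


Given: CIDR prefix /14
Host bits = 32 - 14 = 18
Total addresses = 2^18 = 262144

262144


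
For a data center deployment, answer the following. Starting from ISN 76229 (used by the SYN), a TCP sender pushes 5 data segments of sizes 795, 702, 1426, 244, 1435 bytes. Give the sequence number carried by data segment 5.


The SYN occupies sequence number ISN = 76229, so the first data byte is ISN + 1 = 76230.
SEQ of data segment i = (ISN + 1) + sum of payload sizes of segments 1..i-1.
Segment 1: SEQ = 76230, payload = 795 bytes
Segment 2: SEQ = 77025, payload = 702 bytes
Segment 3: SEQ = 77727, payload = 1426 bytes
Segment 4: SEQ = 79153, payload = 244 bytes
Segment 5: SEQ = 79397, payload = 1435 bytes
SEQ of segment 5 = 76230 + 795 + 702 + 1426 + 244 = 79397

79397


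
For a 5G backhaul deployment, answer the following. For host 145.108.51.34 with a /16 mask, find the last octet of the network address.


Given: IP = 145.108.51.34, prefix = /16
Subnet mask = 255.255.0.0
Last octet of IP: 34
Last octet of mask: 0
Network last octet = 34 AND 0 = 0

0


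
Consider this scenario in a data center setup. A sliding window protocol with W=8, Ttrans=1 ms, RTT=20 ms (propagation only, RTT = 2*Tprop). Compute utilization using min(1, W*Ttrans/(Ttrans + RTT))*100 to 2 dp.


Given: W = 8, Ttrans = 1 ms, RTT = 20 ms (= 2 * Tprop, Tprop = 10 ms)
Cycle time = Ttrans + RTT = 1 + 20 = 21 ms (first packet sent until its ACK returns)
W * Ttrans = 8 * 1 = 8 ms of sending per cycle
W * Ttrans / (Ttrans + RTT) = 8 / 21 = 0.380952
U = min(1, 0.380952) = 0.380952
U% = 38.10%

38.10


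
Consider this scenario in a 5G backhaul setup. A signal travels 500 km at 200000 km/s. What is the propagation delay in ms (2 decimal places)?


Given: distance = 500 km, speed = 200000 km/s
Delay = distance / speed = 500 / 200000 seconds
Delay in ms = 500 * 1000 / 200000
Delay = 2.5000 ms
Rounded to 2 dp = 2.50 ms

2.50


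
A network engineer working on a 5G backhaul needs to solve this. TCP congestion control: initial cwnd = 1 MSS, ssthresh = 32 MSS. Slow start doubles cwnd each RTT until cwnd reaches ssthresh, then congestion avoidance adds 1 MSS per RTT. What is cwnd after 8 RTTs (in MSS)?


RTT 0: cwnd = 1 MSS (initial)
RTT 1: cwnd = 2 MSS (slow start, doubled)
RTT 2: cwnd = 4 MSS (slow start, doubled)
RTT 3: cwnd = 8 MSS (slow start, doubled)
RTT 4: cwnd = 16 MSS (slow start, doubled)
RTT 5: cwnd = 32 MSS (slow start, doubled)
RTT 6: cwnd = 33 MSS (congestion avoidance, +1)
RTT 7: cwnd = 34 MSS (congestion avoidance, +1)
RTT 8: cwnd = 35 MSS (congestion avoidance, +1)

35


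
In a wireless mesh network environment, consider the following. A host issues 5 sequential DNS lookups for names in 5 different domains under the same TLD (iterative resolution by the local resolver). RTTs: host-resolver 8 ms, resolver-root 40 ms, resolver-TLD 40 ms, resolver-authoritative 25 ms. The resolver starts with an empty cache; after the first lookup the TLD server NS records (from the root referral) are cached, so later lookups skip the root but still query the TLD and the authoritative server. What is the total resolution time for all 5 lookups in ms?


Lookup 1 (cold cache): local + root + TLD + auth = 8 + 40 + 40 + 25 = 113 ms
Lookups 2..5 (TLD NS cached -> skip root; new domain -> still ask TLD and auth): local + TLD + auth = 8 + 40 + 25 = 73 ms each
Remaining 4 lookups: 4 * 73 = 292 ms
Total = 113 + 292 = 405 ms

405


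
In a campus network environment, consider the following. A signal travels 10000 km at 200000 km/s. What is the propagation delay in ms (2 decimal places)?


Given: distance = 10000 km, speed = 200000 km/s
Delay = distance / speed = 10000 / 200000 seconds
Delay in ms = 10000 * 1000 / 200000
Delay = 50.0000 ms
Rounded to 2 dp = 50.00 ms

50.00


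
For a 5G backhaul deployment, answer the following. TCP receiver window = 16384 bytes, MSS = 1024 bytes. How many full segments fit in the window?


Given: RWND = 16384 bytes, MSS = 1024 bytes
Full segments = floor(RWND / MSS)
Full segments = floor(16384 / 1024)
Full segments = floor(16.0) = 16

16


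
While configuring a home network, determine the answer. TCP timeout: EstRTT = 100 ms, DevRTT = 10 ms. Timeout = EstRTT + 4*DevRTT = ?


Given: EstRTT = 100 ms, DevRTT = 10 ms
Timeout = EstRTT + 4 * DevRTT
4 * DevRTT = 4 * 10 = 40
Timeout = 100 + 40 = 140 ms

140


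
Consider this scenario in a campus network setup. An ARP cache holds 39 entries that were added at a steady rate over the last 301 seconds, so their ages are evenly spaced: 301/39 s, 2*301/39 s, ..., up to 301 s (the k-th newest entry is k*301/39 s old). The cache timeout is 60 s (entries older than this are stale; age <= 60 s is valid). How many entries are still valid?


Ages are k * 301/39 s for k = 1..39 (spacing = 7.7179 s).
Entry k is valid iff k * 301/39 <= 60 iff k <= 39 * 60 / 301 = 7.7741
n_valid = floor(7.7741) = 7
(n_stale = 39 - 7 = 32)

7


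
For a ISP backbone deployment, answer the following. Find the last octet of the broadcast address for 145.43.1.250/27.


Given: IP = 145.43.1.250, prefix = /27
Host bits = 32 - 27 = 5
Network last octet = 250 AND mask = 224
Host part size = 2^5 - 1 = 31
Broadcast last octet = 224 OR 31 = 255

255


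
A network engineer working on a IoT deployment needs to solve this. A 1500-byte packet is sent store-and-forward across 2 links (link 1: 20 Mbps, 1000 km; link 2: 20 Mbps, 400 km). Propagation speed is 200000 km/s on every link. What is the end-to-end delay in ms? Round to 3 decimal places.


Packet = 1500 bytes = 12000 bits. Store-and-forward: sum (t_trans + t_prop) per link.
Link 1: t_trans = 12000/(20*10^6) s = 0.6000 ms; t_prop = 1000/200000 s = 5.0000 ms; subtotal = 5.6000 ms
Link 2: t_trans = 12000/(20*10^6) s = 0.6000 ms; t_prop = 400/200000 s = 2.0000 ms; subtotal = 2.6000 ms
End-to-end = 5.6000 + 2.6000 = 8.2000 ms -> 8.200 ms (3 dp)

8.200


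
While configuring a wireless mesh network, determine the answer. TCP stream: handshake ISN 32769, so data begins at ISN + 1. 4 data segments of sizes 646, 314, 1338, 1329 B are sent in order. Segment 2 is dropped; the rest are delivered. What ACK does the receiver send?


SYN uses sequence number 32769; first data byte = ISN + 1 = 32770.
Segment 1: SEQ = 32770, len = 646 B, covers [32770, 33415]
Segment 2: SEQ = 33416, len = 314 B, covers [33416, 33729] [LOST]
Segment 3: SEQ = 33730, len = 1338 B, covers [33730, 35067]
Segment 4: SEQ = 35068, len = 1329 B, covers [35068, 36396]
In-order data received: bytes [32770, 33415] (segments 1..1).
Segment 2 missing -> gap begins at byte 33416; later segments buffered out of order.
Cumulative ACK = next expected in-order byte = 32770 + 646 = 33416

33416


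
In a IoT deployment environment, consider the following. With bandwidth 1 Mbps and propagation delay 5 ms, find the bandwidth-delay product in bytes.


Given: bandwidth = 1 Mbps, delay = 5 ms
BDP in bits = 1 * 10^6 * 5 / 1000
BDP in bits = 5000
BDP in bytes = 5000 / 8 = 625

625


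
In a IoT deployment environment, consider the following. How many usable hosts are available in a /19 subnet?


Given: subnet mask /19
Host bits = 32 - 19 = 13
Total addresses = 2^13 = 8192
Usable hosts = 8192 - 2 (network + broadcast) = 8190

8190


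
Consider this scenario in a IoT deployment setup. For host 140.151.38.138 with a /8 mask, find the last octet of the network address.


Given: IP = 140.151.38.138, prefix = /8
Subnet mask = 255.0.0.0
Last octet of IP: 138
Last octet of mask: 0
Network last octet = 138 AND 0 = 0

0


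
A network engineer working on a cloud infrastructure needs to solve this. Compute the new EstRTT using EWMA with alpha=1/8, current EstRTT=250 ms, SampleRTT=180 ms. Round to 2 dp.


Given: EstRTT = 250 ms, SampleRTT = 180 ms, alpha = 1/8
New EstRTT = (1 - alpha) * EstRTT + alpha * SampleRTT
(7/8) * 250 = 218.75
(1/8) * 180 = 22.5
New EstRTT = 218.75 + 22.5 = 241.25 ms -> 241.25 ms (2 dp)

241.25


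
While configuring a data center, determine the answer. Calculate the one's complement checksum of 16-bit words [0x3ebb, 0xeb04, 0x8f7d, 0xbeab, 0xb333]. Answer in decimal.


Given words: [0x3ebb, 0xeb04, 0x8f7d, 0xbeab, 0xb333]
Step 1: Sum all words
Raw sum = 16059 + 60164 + 36733 + 48811 + 45875 = 207642
Step 2: Fold carry: (11034 + 3) = 11037
One's complement = ~11037 & 0xFFFF = 54498

54498


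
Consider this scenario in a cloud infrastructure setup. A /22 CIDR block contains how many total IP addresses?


Given: CIDR prefix /22
Host bits = 32 - 22 = 10
Total addresses = 2^10 = 1024

1024


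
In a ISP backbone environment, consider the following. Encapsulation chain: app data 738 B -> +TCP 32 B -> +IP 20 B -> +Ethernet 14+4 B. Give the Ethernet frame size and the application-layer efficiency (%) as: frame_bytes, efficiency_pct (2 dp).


TCP segment = 738 + 32 = 770 B
IP packet = 770 + 20 = 790 B
Ethernet frame = 790 + 14 + 4 = 808 B
Efficiency = app / frame = 738 / 808 = 0.913366 = 91.3366% -> 91.34% (2 dp)

808, 91.34


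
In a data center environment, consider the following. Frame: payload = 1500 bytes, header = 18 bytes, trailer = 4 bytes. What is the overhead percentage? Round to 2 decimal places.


Given: payload = 1500 B, header = 18 B, trailer = 4 B
Overhead bytes = header + trailer = 18 + 4 = 22
Total frame = payload + overhead = 1500 + 22 = 1522
Overhead % = 22 / 1522 * 100 = 1.4455% -> 1.45% (2 dp)

1.45


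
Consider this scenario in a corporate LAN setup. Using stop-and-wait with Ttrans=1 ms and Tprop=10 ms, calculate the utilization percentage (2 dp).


Given: Ttrans = 1 ms, Tprop = 10 ms
RTT = 2 * Tprop = 2 * 10 = 20 ms
U = Ttrans / (Ttrans + RTT)
U = 1 / (1 + 20)
U = 1 / 21 = 0.047619
U% = 4.76%

4.76


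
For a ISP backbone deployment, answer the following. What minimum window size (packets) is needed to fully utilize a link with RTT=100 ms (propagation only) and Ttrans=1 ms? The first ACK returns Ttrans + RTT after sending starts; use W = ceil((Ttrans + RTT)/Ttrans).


Given: Ttrans = 1 ms, RTT = 100 ms (= 2 * Tprop, Tprop = 50 ms)
Time until first ACK returns = Ttrans + RTT = 1 + 100 = 101 ms
Need W * Ttrans >= Ttrans + RTT  ->  W >= (Ttrans + RTT) / Ttrans
(Ttrans + RTT) / Ttrans = 101 / 1 = 101
W_min = ceil(101) = 101

101


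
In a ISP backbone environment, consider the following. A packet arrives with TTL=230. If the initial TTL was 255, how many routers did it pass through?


Given: initial TTL = 255, received TTL = 230
Hops = initial TTL - received TTL
Hops = 255 - 230 = 25

25


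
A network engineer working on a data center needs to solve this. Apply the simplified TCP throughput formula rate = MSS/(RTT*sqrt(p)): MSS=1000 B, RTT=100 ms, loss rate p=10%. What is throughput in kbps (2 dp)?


Given: MSS = 1000 bytes, RTT = 100 ms, loss = 10%
RTT in seconds = 100 / 1000 = 0.1
Loss rate = 10% = 0.1
sqrt(loss) = sqrt(0.1) = 0.316227766017
Throughput (bytes/s) = 1000 / (0.1 * 0.316227766017) = 31622.7766
Throughput (kbps) = 31622.7766 * 8 / 1000 = 252.982213 -> 252.98 kbps (2 dp)

252.98


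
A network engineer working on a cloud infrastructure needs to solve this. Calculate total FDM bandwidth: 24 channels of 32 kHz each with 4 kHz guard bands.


Given: 24 channels, 32 kHz each, guard = 4 kHz
Channel bandwidth = 24 * 32 = 768 kHz
Guard bands = 23 gaps * 4 kHz = 92 kHz
Total = 768 + 92 = 860 kHz

860


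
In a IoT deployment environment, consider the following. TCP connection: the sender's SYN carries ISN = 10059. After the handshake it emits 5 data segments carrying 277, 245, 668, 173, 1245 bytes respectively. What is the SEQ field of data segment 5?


The SYN occupies sequence number ISN = 10059, so the first data byte is ISN + 1 = 10060.
SEQ of data segment i = (ISN + 1) + sum of payload sizes of segments 1..i-1.
Segment 1: SEQ = 10060, payload = 277 bytes
Segment 2: SEQ = 10337, payload = 245 bytes
Segment 3: SEQ = 10582, payload = 668 bytes
Segment 4: SEQ = 11250, payload = 173 bytes
Segment 5: SEQ = 11423, payload = 1245 bytes
SEQ of segment 5 = 10060 + 277 + 245 + 668 + 173 = 11423

11423


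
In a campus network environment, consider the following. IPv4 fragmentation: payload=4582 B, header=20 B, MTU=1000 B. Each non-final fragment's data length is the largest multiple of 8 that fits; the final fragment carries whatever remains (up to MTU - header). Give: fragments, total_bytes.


Max data per non-final fragment = floor((MTU - header)/8)*8 = floor((1000 - 20)/8)*8 = floor(980/8)*8 = 976 B
Final fragment needs no 8-byte alignment: it can carry up to MTU - header = 980 B
Non-final fragments needed = ceil((payload - 980) / 976) = ceil(3602/976) = ceil(3.6906) = 4
Number of fragments = 4 + 1 = 5
Fragment sizes (data): 4 * 976 B + 678 B (last, 678 <= 980 OK)
Total bytes sent = payload + n_frags * header = 4582 + 5*20 = 4582 + 100 = 4682 B

5, 4682


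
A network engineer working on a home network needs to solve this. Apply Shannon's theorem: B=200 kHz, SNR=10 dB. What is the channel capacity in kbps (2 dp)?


Given: B = 200 kHz, SNR = 10 dB
SNR linear = 10^(10/10) = 10
1 + SNR = 11
log2(11) = 3.4594316186
C = 200 * 1000 * 3.4594316186 = 691886.3237 bps
C = 691.886324 kbps -> 691.89 kbps (2 dp)

691.89


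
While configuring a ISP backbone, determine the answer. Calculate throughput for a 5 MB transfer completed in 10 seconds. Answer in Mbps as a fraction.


Given: file = 5 MB, time = 10 s
File in Mb = 5 * 8 = 40 Mb
Throughput = 40 / 10 Mbps
Throughput = 4 Mbps

4


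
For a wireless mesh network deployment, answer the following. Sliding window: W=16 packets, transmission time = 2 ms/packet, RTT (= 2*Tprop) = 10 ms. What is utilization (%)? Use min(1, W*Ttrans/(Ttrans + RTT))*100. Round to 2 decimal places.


Given: W = 16, Ttrans = 2 ms, RTT = 10 ms (= 2 * Tprop, Tprop = 5 ms)
Cycle time = Ttrans + RTT = 2 + 10 = 12 ms (first packet sent until its ACK returns)
W * Ttrans = 16 * 2 = 32 ms of sending per cycle
W * Ttrans / (Ttrans + RTT) = 32 / 12 = 2.666667
U = min(1, 2.666667) = 1.000000
U% = 100.00%

100.00


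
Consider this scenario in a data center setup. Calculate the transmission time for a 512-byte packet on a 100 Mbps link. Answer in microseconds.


Given: packet = 512 bytes, bandwidth = 100 Mbps
Packet in bits = 512 * 8 = 4096 bits
Bandwidth = 100 * 10^6 = 100000000 bps
Time = 4096 / 100000000 seconds
Time in us = 4096 * 10^6 / 100000000 = 40.96

40.96


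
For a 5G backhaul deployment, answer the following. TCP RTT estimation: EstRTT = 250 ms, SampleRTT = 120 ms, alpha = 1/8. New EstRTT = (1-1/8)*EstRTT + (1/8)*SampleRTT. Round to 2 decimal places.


Given: EstRTT = 250 ms, SampleRTT = 120 ms, alpha = 1/8
New EstRTT = (1 - alpha) * EstRTT + alpha * SampleRTT
(7/8) * 250 = 218.75
(1/8) * 120 = 15
New EstRTT = 218.75 + 15 = 233.75 ms -> 233.75 ms (2 dp)

233.75


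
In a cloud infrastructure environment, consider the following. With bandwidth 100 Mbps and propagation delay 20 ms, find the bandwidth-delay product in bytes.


Given: bandwidth = 100 Mbps, delay = 20 ms
BDP in bits = 100 * 10^6 * 20 / 1000
BDP in bits = 2000000
BDP in bytes = 2000000 / 8 = 250000

250000


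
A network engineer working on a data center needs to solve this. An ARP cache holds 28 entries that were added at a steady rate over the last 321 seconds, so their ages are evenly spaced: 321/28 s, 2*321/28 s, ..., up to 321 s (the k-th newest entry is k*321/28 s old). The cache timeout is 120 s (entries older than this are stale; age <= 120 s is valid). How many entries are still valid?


Ages are k * 321/28 s for k = 1..28 (spacing = 11.4643 s).
Entry k is valid iff k * 321/28 <= 120 iff k <= 28 * 120 / 321 = 10.4673
n_valid = floor(10.4673) = 10
(n_stale = 28 - 10 = 18)

10


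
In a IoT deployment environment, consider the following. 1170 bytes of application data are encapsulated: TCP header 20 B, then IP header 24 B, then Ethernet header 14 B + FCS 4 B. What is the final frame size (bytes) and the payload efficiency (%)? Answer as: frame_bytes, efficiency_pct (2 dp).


TCP segment = 1170 + 20 = 1190 B
IP packet = 1190 + 24 = 1214 B
Ethernet frame = 1214 + 14 + 4 = 1232 B
Efficiency = app / frame = 1170 / 1232 = 0.949675 = 94.9675% -> 94.97% (2 dp)

1232, 94.97


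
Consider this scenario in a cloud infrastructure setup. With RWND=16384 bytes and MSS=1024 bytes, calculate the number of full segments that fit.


Given: RWND = 16384 bytes, MSS = 1024 bytes
Full segments = floor(RWND / MSS)
Full segments = floor(16384 / 1024)
Full segments = floor(16.0) = 16

16


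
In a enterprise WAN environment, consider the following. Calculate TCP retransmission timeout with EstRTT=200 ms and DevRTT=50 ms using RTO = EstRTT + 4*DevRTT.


Given: EstRTT = 200 ms, DevRTT = 50 ms
Timeout = EstRTT + 4 * DevRTT
4 * DevRTT = 4 * 50 = 200
Timeout = 200 + 200 = 400 ms

400


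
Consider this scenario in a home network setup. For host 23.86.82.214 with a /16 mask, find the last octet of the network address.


Given: IP = 23.86.82.214, prefix = /16
Subnet mask = 255.255.0.0
Last octet of IP: 214
Last octet of mask: 0
Network last octet = 214 AND 0 = 0

0


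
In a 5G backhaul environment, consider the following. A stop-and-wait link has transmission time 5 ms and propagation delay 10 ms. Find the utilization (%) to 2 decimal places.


Given: Ttrans = 5 ms, Tprop = 10 ms
RTT = 2 * Tprop = 2 * 10 = 20 ms
U = Ttrans / (Ttrans + RTT)
U = 5 / (5 + 20)
U = 5 / 25 = 0.2
U% = 20.00%

20.00


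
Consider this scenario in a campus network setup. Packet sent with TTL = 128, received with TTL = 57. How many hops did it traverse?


Given: initial TTL = 128, received TTL = 57
Hops = initial TTL - received TTL
Hops = 128 - 57 = 71

71


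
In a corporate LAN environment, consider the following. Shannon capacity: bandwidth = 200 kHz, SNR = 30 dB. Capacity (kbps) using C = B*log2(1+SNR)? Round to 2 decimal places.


Given: B = 200 kHz, SNR = 30 dB
SNR linear = 10^(30/10) = 1000
1 + SNR = 1001
log2(1001) = 9.9672262588
C = 200 * 1000 * 9.9672262588 = 1993445.2518 bps
C = 1993.445252 kbps -> 1993.45 kbps (2 dp)

1993.45


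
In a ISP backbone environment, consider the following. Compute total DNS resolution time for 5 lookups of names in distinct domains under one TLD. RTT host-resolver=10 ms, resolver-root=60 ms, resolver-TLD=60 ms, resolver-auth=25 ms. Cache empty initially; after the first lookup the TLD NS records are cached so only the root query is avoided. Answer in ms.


Lookup 1 (cold cache): local + root + TLD + auth = 10 + 60 + 60 + 25 = 155 ms
Lookups 2..5 (TLD NS cached -> skip root; new domain -> still ask TLD and auth): local + TLD + auth = 10 + 60 + 25 = 95 ms each
Remaining 4 lookups: 4 * 95 = 380 ms
Total = 155 + 380 = 535 ms

535


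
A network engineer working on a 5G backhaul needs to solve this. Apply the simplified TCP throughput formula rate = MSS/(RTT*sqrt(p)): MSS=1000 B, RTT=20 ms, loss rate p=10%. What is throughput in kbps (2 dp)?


Given: MSS = 1000 bytes, RTT = 20 ms, loss = 10%
RTT in seconds = 20 / 1000 = 0.02
Loss rate = 10% = 0.1
sqrt(loss) = sqrt(0.1) = 0.316227766017
Throughput (bytes/s) = 1000 / (0.02 * 0.316227766017) = 158113.8830
Throughput (kbps) = 158113.8830 * 8 / 1000 = 1264.911064 -> 1264.91 kbps (2 dp)

1264.91


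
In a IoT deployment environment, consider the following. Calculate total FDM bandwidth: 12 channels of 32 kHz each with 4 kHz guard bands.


Given: 12 channels, 32 kHz each, guard = 4 kHz
Channel bandwidth = 12 * 32 = 384 kHz
Guard bands = 11 gaps * 4 kHz = 44 kHz
Total = 384 + 44 = 428 kHz

428


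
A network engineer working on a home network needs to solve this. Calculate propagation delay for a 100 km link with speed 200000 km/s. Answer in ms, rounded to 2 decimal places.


Given: distance = 100 km, speed = 200000 km/s
Delay = distance / speed = 100 / 200000 seconds
Delay in ms = 100 * 1000 / 200000
Delay = 0.5000 ms
Rounded to 2 dp = 0.50 ms

0.50


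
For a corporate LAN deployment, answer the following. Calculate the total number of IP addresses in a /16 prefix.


Given: CIDR prefix /16
Host bits = 32 - 16 = 16
Total addresses = 2^16 = 65536

65536


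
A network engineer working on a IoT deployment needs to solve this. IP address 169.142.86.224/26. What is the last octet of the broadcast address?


Given: IP = 169.142.86.224, prefix = /26
Host bits = 32 - 26 = 6
Network last octet = 224 AND mask = 192
Host part size = 2^6 - 1 = 63
Broadcast last octet = 192 OR 63 = 255

255


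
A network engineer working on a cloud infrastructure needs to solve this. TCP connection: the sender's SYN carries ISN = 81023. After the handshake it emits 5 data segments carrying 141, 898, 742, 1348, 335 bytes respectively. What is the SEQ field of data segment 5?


The SYN occupies sequence number ISN = 81023, so the first data byte is ISN + 1 = 81024.
SEQ of data segment i = (ISN + 1) + sum of payload sizes of segments 1..i-1.
Segment 1: SEQ = 81024, payload = 141 bytes
Segment 2: SEQ = 81165, payload = 898 bytes
Segment 3: SEQ = 82063, payload = 742 bytes
Segment 4: SEQ = 82805, payload = 1348 bytes
Segment 5: SEQ = 84153, payload = 335 bytes
SEQ of segment 5 = 81024 + 141 + 898 + 742 + 1348 = 84153

84153


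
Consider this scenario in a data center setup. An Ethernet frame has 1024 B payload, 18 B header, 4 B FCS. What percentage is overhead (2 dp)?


Given: payload = 1024 B, header = 18 B, trailer = 4 B
Overhead bytes = header + trailer = 18 + 4 = 22
Total frame = payload + overhead = 1024 + 22 = 1046
Overhead % = 22 / 1046 * 100 = 2.1033% -> 2.10% (2 dp)

2.10


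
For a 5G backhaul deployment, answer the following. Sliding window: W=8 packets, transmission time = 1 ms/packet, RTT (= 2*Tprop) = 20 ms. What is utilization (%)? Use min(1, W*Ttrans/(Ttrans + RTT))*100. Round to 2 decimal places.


Given: W = 8, Ttrans = 1 ms, RTT = 20 ms (= 2 * Tprop, Tprop = 10 ms)
Cycle time = Ttrans + RTT = 1 + 20 = 21 ms (first packet sent until its ACK returns)
W * Ttrans = 8 * 1 = 8 ms of sending per cycle
W * Ttrans / (Ttrans + RTT) = 8 / 21 = 0.380952
U = min(1, 0.380952) = 0.380952
U% = 38.10%

38.10


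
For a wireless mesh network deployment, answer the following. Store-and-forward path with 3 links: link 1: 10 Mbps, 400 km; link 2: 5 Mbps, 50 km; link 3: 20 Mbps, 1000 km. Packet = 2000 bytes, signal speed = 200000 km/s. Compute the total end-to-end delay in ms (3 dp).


Packet = 2000 bytes = 16000 bits. Store-and-forward: sum (t_trans + t_prop) per link.
Link 1: t_trans = 16000/(10*10^6) s = 1.6000 ms; t_prop = 400/200000 s = 2.0000 ms; subtotal = 3.6000 ms
Link 2: t_trans = 16000/(5*10^6) s = 3.2000 ms; t_prop = 50/200000 s = 0.2500 ms; subtotal = 3.4500 ms
Link 3: t_trans = 16000/(20*10^6) s = 0.8000 ms; t_prop = 1000/200000 s = 5.0000 ms; subtotal = 5.8000 ms
End-to-end = 3.6000 + 3.4500 + 5.8000 = 12.8500 ms -> 12.850 ms (3 dp)

12.850


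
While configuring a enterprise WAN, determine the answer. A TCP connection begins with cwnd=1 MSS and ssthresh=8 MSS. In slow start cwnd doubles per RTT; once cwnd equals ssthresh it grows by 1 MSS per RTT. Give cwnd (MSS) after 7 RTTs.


RTT 0: cwnd = 1 MSS (initial)
RTT 1: cwnd = 2 MSS (slow start, doubled)
RTT 2: cwnd = 4 MSS (slow start, doubled)
RTT 3: cwnd = 8 MSS (slow start, doubled)
RTT 4: cwnd = 9 MSS (congestion avoidance, +1)
RTT 5: cwnd = 10 MSS (congestion avoidance, +1)
RTT 6: cwnd = 11 MSS (congestion avoidance, +1)
RTT 7: cwnd = 12 MSS (congestion avoidance, +1)

12


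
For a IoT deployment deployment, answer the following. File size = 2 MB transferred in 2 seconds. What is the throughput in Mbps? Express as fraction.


Given: file = 2 MB, time = 2 s
File in Mb = 2 * 8 = 16 Mb
Throughput = 16 / 2 Mbps
Throughput = 8 Mbps

8


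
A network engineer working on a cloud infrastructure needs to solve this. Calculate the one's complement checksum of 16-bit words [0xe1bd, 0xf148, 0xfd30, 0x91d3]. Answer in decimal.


Given words: [0xe1bd, 0xf148, 0xfd30, 0x91d3]
Step 1: Sum all words
Raw sum = 57789 + 61768 + 64816 + 37331 = 221704
Step 2: Fold carry: (25096 + 3) = 25099
One's complement = ~25099 & 0xFFFF = 40436

40436


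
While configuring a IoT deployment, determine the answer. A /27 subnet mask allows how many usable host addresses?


Given: subnet mask /27
Host bits = 32 - 27 = 5
Total addresses = 2^5 = 32
Usable hosts = 32 - 2 (network + broadcast) = 30

30


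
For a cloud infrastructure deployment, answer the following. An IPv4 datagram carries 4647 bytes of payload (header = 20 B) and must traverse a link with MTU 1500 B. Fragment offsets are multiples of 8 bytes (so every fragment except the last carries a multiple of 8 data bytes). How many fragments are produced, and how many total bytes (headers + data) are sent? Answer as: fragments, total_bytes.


Max data per non-final fragment = floor((MTU - header)/8)*8 = floor((1500 - 20)/8)*8 = floor(1480/8)*8 = 1480 B
Final fragment needs no 8-byte alignment: it can carry up to MTU - header = 1480 B
Non-final fragments needed = ceil((payload - 1480) / 1480) = ceil(3167/1480) = ceil(2.1399) = 3
Number of fragments = 3 + 1 = 4
Fragment sizes (data): 3 * 1480 B + 207 B (last, 207 <= 1480 OK)
Total bytes sent = payload + n_frags * header = 4647 + 4*20 = 4647 + 80 = 4727 B

4, 4727


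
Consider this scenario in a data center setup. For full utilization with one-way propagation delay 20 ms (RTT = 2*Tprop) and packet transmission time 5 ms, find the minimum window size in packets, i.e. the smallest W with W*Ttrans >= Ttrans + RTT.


Given: Ttrans = 5 ms, RTT = 40 ms (= 2 * Tprop, Tprop = 20 ms)
Time until first ACK returns = Ttrans + RTT = 5 + 40 = 45 ms
Need W * Ttrans >= Ttrans + RTT  ->  W >= (Ttrans + RTT) / Ttrans
(Ttrans + RTT) / Ttrans = 45 / 5 = 9
W_min = ceil(9) = 9

9


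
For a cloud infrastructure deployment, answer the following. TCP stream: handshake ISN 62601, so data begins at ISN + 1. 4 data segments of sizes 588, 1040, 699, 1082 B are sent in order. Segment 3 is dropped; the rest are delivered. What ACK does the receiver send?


SYN uses sequence number 62601; first data byte = ISN + 1 = 62602.
Segment 1: SEQ = 62602, len = 588 B, covers [62602, 63189]
Segment 2: SEQ = 63190, len = 1040 B, covers [63190, 64229]
Segment 3: SEQ = 64230, len = 699 B, covers [64230, 64928] [LOST]
Segment 4: SEQ = 64929, len = 1082 B, covers [64929, 66010]
In-order data received: bytes [62602, 64229] (segments 1..2).
Segment 3 missing -> gap begins at byte 64230; later segments buffered out of order.
Cumulative ACK = next expected in-order byte = 62602 + 588 + 1040 = 64230

64230


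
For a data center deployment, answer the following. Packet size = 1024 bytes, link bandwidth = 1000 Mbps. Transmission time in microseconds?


Given: packet = 1024 bytes, bandwidth = 1000 Mbps
Packet in bits = 1024 * 8 = 8192 bits
Bandwidth = 1000 * 10^6 = 1000000000 bps
Time = 8192 / 1000000000 seconds
Time in us = 8192 * 10^6 / 1000000000 = 8.192

8.192


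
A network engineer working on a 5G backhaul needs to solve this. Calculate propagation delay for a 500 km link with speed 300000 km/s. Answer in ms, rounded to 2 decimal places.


Given: distance = 500 km, speed = 300000 km/s
Delay = distance / speed = 500 / 300000 seconds
Delay in ms = 500 * 1000 / 300000
Delay = 1.6667 ms
Rounded to 2 dp = 1.67 ms

1.67


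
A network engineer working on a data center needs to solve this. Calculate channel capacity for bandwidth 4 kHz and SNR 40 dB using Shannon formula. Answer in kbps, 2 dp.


Given: B = 4 kHz, SNR = 40 dB
SNR linear = 10^(40/10) = 10000
1 + SNR = 10001
log2(10001) = 13.2878566418
C = 4 * 1000 * 13.2878566418 = 53151.4266 bps
C = 53.151427 kbps -> 53.15 kbps (2 dp)

53.15
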